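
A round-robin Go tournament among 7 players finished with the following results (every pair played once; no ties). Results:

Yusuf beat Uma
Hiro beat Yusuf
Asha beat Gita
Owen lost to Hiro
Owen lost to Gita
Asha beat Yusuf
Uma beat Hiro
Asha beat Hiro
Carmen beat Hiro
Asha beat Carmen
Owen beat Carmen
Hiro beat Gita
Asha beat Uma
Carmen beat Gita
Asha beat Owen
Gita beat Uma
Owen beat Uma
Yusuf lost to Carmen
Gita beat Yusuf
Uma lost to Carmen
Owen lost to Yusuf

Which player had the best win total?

Win totals: Hiro 3, Carmen 4, Uma 1, Yusuf 2, Owen 2, Gita 3, Asha 6.
Asha leads with 6 wins (next highest: 4).

Asha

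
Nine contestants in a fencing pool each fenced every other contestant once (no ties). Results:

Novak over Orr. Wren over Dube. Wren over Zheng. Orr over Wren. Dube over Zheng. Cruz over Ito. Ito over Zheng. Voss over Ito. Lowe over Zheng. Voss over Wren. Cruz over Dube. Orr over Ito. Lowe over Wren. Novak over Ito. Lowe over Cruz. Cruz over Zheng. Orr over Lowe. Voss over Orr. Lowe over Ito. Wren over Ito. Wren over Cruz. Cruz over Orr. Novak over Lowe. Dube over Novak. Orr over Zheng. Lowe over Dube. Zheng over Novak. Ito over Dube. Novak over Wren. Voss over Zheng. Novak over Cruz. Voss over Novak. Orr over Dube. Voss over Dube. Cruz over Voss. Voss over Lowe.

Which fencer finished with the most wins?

Win totals: Ito 2, Dube 2, Orr 5, Wren 4, Lowe 5, Voss 7, Cruz 5, Novak 5, Zheng 1.
Voss leads with 7 wins (next highest: 5).

Voss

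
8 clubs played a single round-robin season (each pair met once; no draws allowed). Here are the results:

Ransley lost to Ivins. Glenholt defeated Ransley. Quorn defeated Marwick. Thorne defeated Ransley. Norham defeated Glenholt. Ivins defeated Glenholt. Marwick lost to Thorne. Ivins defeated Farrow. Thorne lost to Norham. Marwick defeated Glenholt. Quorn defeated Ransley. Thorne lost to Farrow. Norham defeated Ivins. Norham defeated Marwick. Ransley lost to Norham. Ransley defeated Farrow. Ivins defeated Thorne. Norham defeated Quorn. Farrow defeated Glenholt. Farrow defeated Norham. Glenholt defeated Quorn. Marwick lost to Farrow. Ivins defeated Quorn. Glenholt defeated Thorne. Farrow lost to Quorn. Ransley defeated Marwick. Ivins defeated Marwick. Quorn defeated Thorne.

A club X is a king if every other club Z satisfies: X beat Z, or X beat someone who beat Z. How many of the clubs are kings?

3

Quorn cannot reach Ivins in two steps.
Glenholt cannot reach Norham, Ivins in two steps.
Thorne cannot reach Quorn, Norham, Ivins in two steps.
Norham reaches everyone (king).
Farrow reaches everyone (king).
Ivins reaches everyone (king).
Ransley cannot reach Quorn, Ivins in two steps.
Marwick cannot reach Norham, Farrow, Ivins in two steps.
Kings: Norham, Farrow, Ivins — 3.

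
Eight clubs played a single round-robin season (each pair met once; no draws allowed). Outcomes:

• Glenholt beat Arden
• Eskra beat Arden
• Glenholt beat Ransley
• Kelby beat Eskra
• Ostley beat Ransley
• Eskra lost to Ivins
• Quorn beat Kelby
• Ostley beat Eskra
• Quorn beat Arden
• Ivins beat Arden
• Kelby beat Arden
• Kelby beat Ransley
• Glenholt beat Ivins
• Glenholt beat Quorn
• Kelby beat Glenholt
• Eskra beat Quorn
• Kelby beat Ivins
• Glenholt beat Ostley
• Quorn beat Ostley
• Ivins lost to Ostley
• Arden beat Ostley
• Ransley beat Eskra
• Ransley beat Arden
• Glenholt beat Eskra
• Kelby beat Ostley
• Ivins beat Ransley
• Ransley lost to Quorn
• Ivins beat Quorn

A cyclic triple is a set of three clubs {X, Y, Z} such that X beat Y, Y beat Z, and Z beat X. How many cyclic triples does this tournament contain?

9

Win totals: Quorn 4, Arden 1, Ostley 3, Kelby 6, Ivins 4, Eskra 2, Glenholt 6, Ransley 2.
A club with w wins dominates both others in C(w,2) triples; summing gives 6 + 0 + 3 + 15 + 6 + 1 + 15 + 1 = 47 transitive triples.
Total triples C(8,3) = 56, so cyclic triples = 56 − 47 = 9.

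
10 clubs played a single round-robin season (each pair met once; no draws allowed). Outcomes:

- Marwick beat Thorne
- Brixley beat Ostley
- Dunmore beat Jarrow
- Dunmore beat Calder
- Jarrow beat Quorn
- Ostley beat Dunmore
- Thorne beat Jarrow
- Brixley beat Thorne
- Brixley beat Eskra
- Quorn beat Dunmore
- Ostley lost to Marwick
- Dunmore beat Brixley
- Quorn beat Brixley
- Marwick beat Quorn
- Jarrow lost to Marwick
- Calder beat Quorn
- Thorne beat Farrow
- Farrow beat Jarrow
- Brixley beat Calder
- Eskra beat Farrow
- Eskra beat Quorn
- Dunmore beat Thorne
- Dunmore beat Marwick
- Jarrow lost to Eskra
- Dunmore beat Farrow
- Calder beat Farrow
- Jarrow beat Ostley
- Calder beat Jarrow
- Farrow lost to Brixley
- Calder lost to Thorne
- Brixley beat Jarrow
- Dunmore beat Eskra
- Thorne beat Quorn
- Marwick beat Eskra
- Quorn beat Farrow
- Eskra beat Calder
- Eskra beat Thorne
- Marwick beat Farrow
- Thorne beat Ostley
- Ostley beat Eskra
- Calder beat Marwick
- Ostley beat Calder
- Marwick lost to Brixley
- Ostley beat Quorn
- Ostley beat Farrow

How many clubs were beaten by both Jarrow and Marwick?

2

Jarrow beat: Ostley, Quorn.
Marwick beat: Thorne, Ostley, Eskra, Jarrow, Farrow, Quorn.
Both beat: Ostley, Quorn — 2.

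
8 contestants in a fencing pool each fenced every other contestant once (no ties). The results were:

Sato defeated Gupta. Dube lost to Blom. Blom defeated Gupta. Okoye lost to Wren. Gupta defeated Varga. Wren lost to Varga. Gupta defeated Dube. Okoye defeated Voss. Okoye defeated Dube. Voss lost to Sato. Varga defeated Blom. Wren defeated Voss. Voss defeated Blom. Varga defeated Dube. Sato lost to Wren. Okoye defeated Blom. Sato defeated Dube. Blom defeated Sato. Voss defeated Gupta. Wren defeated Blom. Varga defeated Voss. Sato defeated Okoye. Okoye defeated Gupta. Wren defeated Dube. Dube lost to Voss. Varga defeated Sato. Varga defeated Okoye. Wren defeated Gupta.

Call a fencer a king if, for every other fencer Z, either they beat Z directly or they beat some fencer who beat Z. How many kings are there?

3

Varga reaches everyone (king).
Gupta reaches everyone (king).
Blom cannot reach Wren in two steps.
Voss cannot reach Okoye, Wren in two steps.
Okoye cannot reach Wren in two steps.
Dube cannot reach Varga, Gupta, Blom, Voss, Okoye, Sato, Wren in two steps.
Sato cannot reach Wren in two steps.
Wren reaches everyone (king).
Kings: Varga, Gupta, Wren — 3.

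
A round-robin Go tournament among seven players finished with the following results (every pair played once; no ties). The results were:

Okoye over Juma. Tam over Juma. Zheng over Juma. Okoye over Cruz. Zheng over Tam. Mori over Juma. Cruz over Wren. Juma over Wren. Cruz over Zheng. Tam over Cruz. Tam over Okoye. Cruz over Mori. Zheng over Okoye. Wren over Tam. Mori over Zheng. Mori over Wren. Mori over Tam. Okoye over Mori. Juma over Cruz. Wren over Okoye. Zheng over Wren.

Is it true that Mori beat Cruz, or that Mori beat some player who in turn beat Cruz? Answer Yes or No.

Yes

Mori did not beat Cruz directly.
Mori beat Tam, Zheng, Wren, Juma. Of those, Tam beat Cruz.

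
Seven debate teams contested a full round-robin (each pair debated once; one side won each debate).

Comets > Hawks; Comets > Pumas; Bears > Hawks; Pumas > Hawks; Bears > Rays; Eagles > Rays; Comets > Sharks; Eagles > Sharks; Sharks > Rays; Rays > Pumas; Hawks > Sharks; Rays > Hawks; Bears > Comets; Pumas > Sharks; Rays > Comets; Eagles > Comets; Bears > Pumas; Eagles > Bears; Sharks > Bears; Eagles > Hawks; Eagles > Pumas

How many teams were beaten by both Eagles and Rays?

Eagles beat: Pumas, Rays, Bears, Hawks, Sharks, Comets.
Rays beat: Pumas, Hawks, Comets.
Both beat: Pumas, Hawks, Comets — 3.

3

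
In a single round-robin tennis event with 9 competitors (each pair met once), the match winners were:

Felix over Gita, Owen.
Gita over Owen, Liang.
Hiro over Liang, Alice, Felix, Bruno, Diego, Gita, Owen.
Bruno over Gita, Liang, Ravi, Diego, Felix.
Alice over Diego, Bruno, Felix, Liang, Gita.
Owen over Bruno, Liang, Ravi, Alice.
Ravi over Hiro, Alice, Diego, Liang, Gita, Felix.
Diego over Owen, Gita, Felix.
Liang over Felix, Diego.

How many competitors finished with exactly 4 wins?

1

Win totals: Ravi 6, Hiro 7, Felix 2, Alice 5, Liang 2, Bruno 5, Owen 4, Gita 2, Diego 3.
Exactly 4: Owen — 1 competitor.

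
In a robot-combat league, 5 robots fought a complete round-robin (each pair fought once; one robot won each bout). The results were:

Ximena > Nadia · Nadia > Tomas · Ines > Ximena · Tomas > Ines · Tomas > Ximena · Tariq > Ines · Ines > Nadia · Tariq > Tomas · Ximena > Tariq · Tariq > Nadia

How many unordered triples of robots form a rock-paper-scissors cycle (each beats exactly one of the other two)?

Of the C(5,3) = 10 triples, the cyclic ones are: {Tomas, Ines, Nadia}; {Tomas, Ximena, Nadia}; {Tomas, Ximena, Tariq}; {Ines, Ximena, Tariq}.
That is 4.

4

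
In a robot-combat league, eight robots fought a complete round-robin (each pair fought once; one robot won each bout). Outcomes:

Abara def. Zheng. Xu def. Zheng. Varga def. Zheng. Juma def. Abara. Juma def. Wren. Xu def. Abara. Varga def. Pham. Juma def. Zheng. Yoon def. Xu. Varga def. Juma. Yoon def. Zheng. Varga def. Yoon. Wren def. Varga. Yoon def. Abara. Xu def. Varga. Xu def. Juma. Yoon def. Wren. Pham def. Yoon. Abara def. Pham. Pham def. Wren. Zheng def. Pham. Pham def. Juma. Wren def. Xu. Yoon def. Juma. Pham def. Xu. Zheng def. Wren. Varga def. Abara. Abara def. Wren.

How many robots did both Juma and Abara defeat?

2

Juma beat: Abara, Zheng, Wren.
Abara beat: Pham, Zheng, Wren.
Both beat: Zheng, Wren — 2.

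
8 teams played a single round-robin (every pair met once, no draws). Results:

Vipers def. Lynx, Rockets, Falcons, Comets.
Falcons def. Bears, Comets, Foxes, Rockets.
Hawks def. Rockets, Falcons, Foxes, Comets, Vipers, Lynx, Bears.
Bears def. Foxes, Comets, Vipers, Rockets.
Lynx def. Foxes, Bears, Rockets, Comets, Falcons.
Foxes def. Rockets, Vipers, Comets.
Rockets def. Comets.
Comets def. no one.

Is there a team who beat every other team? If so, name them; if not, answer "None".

Hawks has 7 wins out of 7 opponents — a perfect record.

Hawks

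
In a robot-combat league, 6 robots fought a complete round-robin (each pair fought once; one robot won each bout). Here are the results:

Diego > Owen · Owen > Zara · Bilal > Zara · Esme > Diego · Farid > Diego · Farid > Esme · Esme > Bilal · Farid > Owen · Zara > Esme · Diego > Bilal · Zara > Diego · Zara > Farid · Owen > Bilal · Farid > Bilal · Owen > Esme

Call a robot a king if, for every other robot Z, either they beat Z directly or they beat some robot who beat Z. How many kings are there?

3

Esme cannot reach Farid in two steps.
Diego cannot reach Farid in two steps.
Owen reaches everyone (king).
Zara reaches everyone (king).
Bilal cannot reach Owen in two steps.
Farid reaches everyone (king).
Kings: Owen, Zara, Farid — 3.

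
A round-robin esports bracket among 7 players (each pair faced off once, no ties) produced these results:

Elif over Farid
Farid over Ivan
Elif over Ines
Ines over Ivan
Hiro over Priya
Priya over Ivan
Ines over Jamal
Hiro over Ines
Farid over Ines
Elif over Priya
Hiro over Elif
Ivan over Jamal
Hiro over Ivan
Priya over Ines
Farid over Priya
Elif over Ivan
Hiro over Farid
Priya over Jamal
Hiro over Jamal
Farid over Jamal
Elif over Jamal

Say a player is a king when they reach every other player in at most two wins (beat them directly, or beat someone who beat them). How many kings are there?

1

Priya cannot reach Farid, Elif, Hiro in two steps.
Jamal cannot reach Priya, Ivan, Farid, Elif, Ines, Hiro in two steps.
Ivan cannot reach Priya, Farid, Elif, Ines, Hiro in two steps.
Farid cannot reach Elif, Hiro in two steps.
Elif cannot reach Hiro in two steps.
Ines cannot reach Priya, Farid, Elif, Hiro in two steps.
Hiro reaches everyone (king).
Kings: Hiro — 1.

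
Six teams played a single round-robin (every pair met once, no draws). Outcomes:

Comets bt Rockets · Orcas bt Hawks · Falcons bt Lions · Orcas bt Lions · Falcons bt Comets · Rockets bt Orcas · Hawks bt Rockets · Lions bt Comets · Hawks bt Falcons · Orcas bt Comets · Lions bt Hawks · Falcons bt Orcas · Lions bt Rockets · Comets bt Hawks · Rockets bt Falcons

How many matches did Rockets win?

Rockets' results: beat Falcons, Orcas; lost to Hawks, Comets, Lions.
That is 2 wins.

2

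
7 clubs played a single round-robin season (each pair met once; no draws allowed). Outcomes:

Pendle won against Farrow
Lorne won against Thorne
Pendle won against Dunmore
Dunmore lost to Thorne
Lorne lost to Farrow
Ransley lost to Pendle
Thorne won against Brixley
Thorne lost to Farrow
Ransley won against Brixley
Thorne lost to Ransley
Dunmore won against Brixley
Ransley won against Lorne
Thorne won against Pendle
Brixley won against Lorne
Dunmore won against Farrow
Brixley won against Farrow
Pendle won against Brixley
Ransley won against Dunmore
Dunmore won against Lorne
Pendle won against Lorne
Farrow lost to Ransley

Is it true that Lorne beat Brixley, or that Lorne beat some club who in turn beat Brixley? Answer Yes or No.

Lorne did not beat Brixley directly.
Lorne beat Thorne. Of those, Thorne beat Brixley.

Yes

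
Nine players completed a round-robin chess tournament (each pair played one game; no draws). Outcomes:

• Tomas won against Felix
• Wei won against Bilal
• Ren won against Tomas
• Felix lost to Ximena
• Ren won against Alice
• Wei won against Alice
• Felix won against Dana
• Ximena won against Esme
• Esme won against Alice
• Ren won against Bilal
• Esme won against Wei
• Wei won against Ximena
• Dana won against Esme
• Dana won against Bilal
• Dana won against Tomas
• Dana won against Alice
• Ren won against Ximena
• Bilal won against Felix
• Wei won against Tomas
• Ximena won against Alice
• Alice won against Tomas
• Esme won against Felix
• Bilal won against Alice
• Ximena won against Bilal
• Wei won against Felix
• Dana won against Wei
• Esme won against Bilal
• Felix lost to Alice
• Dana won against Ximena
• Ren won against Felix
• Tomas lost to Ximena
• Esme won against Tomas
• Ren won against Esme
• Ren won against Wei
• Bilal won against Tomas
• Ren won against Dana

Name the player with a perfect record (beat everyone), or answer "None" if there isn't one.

Ren

Ren has 8 wins out of 8 opponents — a perfect record.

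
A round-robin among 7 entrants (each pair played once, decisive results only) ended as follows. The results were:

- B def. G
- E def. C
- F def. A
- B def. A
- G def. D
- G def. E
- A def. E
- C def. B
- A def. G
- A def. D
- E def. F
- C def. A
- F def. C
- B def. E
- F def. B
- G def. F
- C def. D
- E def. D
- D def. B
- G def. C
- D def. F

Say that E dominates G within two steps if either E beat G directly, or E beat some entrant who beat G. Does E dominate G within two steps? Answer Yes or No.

E did not beat G directly.
E beat C, D, F, but each of them lost to G. No two-step path.

No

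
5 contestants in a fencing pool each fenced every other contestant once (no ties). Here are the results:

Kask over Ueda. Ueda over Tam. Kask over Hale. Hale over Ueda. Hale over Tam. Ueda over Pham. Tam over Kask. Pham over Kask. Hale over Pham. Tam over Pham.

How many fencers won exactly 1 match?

Win totals: Pham 1, Kask 2, Tam 2, Ueda 2, Hale 3.
Exactly 1: Pham — 1 fencer.

1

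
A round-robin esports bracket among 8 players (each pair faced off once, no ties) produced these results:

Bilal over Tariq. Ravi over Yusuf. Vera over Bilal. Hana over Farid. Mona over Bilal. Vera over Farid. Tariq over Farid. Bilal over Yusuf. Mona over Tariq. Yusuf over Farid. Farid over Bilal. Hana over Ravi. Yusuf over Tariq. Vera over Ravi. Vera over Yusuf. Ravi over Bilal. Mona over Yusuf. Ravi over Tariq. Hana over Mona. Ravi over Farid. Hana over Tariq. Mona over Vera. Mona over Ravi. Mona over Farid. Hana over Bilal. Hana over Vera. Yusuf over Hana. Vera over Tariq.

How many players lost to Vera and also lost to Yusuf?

Vera beat: Yusuf, Bilal, Tariq, Farid, Ravi.
Yusuf beat: Hana, Tariq, Farid.
Both beat: Tariq, Farid — 2.

2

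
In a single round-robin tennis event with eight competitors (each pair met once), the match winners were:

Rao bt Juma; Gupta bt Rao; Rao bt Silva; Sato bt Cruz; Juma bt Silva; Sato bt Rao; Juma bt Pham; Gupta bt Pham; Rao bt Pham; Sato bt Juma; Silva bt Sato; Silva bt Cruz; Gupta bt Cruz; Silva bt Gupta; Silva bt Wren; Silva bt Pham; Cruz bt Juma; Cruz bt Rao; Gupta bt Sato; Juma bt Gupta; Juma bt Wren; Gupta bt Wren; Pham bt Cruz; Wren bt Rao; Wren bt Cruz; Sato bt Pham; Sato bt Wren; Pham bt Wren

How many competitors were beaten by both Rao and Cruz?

1

Rao beat: Silva, Juma, Pham.
Cruz beat: Rao, Juma.
Both beat: Juma — 1.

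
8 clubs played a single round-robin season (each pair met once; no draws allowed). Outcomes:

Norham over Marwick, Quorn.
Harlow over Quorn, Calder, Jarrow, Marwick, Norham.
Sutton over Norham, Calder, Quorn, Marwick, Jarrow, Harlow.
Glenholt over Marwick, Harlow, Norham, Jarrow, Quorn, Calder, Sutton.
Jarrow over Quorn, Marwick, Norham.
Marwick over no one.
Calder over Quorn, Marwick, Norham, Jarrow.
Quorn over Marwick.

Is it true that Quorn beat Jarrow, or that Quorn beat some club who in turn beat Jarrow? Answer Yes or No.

Quorn did not beat Jarrow directly.
Quorn beat Marwick, but each of them lost to Jarrow. No two-step path.

No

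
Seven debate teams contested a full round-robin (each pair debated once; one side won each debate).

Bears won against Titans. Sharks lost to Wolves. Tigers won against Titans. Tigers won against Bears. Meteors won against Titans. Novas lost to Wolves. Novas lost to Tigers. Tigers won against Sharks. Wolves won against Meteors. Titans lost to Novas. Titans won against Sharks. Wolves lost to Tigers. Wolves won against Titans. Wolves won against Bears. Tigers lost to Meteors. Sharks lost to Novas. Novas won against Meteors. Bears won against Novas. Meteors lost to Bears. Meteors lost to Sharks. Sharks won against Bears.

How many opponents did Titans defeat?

Titans' results: beat Sharks; lost to Tigers, Novas, Bears, Meteors, Wolves.
That is 1 win.

1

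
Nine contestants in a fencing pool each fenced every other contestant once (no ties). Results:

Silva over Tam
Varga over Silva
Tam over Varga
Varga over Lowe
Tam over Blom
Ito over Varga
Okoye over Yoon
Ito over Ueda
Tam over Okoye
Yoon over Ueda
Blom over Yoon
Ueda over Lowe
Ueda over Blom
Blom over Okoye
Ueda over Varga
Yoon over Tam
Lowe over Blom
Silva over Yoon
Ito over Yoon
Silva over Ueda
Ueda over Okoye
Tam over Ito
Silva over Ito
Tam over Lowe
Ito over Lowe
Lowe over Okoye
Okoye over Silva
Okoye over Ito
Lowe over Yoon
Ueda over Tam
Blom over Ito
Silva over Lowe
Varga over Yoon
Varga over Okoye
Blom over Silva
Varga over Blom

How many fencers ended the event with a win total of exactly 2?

Win totals: Okoye 3, Varga 5, Ito 4, Silva 5, Yoon 2, Tam 5, Ueda 5, Lowe 3, Blom 4.
Exactly 2: Yoon — 1 fencer.

1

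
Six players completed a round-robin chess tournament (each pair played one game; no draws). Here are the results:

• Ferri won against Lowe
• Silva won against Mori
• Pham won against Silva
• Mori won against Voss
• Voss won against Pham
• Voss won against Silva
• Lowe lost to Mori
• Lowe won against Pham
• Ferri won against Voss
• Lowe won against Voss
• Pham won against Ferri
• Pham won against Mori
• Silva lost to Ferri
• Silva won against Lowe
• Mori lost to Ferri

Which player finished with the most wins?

Win totals: Ferri 4, Silva 2, Lowe 2, Mori 2, Pham 3, Voss 2.
Ferri leads with 4 wins (next highest: 3).

Ferri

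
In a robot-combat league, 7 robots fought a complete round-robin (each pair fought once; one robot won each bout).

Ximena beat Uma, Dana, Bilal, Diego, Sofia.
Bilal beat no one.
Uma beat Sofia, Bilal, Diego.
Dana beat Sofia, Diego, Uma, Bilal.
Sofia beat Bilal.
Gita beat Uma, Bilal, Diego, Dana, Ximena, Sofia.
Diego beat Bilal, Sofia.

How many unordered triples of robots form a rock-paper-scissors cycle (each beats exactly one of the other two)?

Win totals: Gita 6, Ximena 5, Uma 3, Diego 2, Sofia 1, Bilal 0, Dana 4.
A robot with w wins dominates both others in C(w,2) triples; summing gives 15 + 10 + 3 + 1 + 0 + 0 + 6 = 35 transitive triples.
Total triples C(7,3) = 35, so cyclic triples = 35 − 35 = 0.

0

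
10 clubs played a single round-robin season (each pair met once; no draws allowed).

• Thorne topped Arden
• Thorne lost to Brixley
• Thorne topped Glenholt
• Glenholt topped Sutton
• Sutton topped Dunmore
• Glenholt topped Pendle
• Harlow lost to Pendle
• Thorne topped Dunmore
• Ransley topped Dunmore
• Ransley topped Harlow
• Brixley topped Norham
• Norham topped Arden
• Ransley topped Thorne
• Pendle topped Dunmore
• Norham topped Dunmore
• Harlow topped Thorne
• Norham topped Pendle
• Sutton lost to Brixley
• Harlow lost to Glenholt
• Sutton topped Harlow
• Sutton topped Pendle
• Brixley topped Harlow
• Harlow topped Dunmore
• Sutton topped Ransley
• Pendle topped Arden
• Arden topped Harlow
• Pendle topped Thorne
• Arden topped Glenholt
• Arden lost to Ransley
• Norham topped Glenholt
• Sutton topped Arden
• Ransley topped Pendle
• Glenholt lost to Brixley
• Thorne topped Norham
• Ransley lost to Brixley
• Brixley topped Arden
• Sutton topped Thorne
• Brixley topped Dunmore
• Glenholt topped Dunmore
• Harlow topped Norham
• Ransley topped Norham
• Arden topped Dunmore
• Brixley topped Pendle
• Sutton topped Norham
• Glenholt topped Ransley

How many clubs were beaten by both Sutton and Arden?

2

Sutton beat: Thorne, Ransley, Dunmore, Pendle, Harlow, Norham, Arden.
Arden beat: Glenholt, Dunmore, Harlow.
Both beat: Dunmore, Harlow — 2.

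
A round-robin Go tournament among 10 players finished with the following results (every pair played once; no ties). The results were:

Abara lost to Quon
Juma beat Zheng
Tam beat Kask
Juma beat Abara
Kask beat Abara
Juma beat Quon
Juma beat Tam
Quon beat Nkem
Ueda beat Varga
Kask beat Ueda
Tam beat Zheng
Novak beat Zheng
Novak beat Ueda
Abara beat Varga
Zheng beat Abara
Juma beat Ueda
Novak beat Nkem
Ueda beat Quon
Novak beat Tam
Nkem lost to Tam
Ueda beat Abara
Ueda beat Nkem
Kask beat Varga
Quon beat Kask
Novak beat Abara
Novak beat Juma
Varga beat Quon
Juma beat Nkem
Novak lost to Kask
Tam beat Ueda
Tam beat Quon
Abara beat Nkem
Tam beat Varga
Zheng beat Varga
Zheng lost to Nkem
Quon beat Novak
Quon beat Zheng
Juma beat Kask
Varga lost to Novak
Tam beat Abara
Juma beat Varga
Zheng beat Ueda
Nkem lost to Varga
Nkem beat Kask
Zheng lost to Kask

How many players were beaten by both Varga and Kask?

Varga beat: Nkem, Quon.
Kask beat: Zheng, Abara, Varga, Ueda, Novak.
No one was beaten by both.

0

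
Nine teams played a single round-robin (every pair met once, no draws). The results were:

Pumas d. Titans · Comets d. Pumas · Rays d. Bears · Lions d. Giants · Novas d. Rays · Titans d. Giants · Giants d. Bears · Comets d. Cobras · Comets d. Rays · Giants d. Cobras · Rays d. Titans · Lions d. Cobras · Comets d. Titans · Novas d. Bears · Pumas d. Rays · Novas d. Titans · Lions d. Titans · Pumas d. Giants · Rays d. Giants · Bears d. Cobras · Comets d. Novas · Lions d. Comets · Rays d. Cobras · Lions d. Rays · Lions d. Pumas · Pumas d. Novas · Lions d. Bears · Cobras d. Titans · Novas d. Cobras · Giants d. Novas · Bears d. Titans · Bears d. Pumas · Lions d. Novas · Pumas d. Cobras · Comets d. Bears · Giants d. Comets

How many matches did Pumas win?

5

Pumas' results: beat Cobras, Rays, Novas, Titans, Giants; lost to Lions, Bears, Comets.
That is 5 wins.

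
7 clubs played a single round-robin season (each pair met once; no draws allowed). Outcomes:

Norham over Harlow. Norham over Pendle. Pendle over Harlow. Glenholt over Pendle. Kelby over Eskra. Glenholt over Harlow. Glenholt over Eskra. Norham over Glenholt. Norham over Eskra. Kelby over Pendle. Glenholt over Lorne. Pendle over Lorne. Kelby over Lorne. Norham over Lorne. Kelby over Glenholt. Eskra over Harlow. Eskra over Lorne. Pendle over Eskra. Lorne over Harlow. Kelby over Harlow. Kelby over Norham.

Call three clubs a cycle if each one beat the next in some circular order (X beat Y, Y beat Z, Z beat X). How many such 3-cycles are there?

0

Win totals: Eskra 2, Glenholt 4, Norham 5, Lorne 1, Harlow 0, Pendle 3, Kelby 6.
A club with w wins dominates both others in C(w,2) triples; summing gives 1 + 6 + 10 + 0 + 0 + 3 + 15 = 35 transitive triples.
Total triples C(7,3) = 35, so cyclic triples = 35 − 35 = 0.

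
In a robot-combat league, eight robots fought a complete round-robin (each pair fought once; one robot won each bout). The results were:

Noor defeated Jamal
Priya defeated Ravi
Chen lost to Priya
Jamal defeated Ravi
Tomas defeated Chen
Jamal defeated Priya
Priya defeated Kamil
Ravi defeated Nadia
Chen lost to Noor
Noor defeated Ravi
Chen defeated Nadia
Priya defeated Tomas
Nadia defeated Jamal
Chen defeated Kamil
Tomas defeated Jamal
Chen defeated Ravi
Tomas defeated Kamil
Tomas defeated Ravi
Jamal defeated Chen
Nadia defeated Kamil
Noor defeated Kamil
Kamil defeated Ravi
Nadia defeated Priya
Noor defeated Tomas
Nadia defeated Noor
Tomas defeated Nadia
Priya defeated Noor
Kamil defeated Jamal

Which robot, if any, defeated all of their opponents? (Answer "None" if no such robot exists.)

Highest win total is Tomas with 5 (out of 7 possible).
Tomas lost to Priya, Noor, so no robot went undefeated.

None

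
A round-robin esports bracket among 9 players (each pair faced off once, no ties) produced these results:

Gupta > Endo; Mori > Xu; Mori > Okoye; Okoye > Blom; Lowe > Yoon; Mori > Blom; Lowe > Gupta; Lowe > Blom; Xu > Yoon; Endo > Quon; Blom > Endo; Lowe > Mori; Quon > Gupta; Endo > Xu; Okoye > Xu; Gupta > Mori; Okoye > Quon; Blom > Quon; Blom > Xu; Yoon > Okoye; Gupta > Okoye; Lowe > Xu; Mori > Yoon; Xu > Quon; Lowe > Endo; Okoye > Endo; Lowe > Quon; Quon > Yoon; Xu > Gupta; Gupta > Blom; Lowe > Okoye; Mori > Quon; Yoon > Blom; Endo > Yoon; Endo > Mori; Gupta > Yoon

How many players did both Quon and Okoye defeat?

Quon beat: Gupta, Yoon.
Okoye beat: Xu, Endo, Quon, Blom.
No one was beaten by both.

0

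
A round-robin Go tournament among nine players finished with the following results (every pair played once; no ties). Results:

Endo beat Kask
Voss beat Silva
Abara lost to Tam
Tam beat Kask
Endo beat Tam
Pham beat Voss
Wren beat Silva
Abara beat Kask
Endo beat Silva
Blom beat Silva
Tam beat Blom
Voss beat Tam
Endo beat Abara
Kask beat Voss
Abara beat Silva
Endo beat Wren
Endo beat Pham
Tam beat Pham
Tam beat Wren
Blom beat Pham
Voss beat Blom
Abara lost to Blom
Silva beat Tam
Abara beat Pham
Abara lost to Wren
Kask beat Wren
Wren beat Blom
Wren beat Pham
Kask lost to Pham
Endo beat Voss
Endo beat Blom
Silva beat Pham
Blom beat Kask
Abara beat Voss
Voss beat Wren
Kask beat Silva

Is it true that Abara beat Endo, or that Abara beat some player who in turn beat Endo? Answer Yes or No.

No

Abara did not beat Endo directly.
Abara beat Silva, Pham, Voss, Kask, but each of them lost to Endo. No two-step path.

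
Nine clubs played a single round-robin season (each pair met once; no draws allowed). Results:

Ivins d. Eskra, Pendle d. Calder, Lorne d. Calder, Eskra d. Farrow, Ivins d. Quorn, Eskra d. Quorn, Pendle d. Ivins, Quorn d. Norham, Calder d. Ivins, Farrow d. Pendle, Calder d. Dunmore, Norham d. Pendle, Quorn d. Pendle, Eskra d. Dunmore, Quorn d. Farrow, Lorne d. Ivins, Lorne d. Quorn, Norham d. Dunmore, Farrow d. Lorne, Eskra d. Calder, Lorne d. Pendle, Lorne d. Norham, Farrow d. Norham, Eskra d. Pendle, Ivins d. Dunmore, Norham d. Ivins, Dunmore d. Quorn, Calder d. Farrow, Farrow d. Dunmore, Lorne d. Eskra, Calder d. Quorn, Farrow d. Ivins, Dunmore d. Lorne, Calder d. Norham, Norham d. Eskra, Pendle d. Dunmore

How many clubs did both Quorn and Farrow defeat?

2

Quorn beat: Pendle, Norham, Farrow.
Farrow beat: Pendle, Dunmore, Lorne, Norham, Ivins.
Both beat: Pendle, Norham — 2.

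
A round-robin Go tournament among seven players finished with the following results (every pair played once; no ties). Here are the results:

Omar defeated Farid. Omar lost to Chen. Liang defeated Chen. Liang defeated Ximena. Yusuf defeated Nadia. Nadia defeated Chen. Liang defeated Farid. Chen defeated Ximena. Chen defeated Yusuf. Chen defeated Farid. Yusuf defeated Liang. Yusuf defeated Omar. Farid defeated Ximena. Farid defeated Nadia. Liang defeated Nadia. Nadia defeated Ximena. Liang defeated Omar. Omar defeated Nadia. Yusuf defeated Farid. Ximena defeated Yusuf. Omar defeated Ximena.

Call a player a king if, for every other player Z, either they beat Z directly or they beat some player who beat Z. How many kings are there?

Omar cannot reach Liang in two steps.
Chen reaches everyone (king).
Ximena cannot reach Chen in two steps.
Farid cannot reach Omar, Liang in two steps.
Nadia cannot reach Liang in two steps.
Yusuf reaches everyone (king).
Liang reaches everyone (king).
Kings: Chen, Yusuf, Liang — 3.

3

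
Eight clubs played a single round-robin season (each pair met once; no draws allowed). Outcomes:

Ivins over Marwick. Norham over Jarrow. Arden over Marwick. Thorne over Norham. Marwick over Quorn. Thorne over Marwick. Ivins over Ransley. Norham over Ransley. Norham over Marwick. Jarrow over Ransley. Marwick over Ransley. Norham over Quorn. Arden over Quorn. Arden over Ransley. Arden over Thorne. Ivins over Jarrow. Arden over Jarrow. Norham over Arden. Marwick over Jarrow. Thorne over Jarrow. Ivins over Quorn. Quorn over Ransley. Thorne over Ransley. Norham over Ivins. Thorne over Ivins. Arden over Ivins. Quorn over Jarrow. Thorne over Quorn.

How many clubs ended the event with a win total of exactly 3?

Win totals: Thorne 6, Quorn 2, Arden 6, Marwick 3, Jarrow 1, Ivins 4, Norham 6, Ransley 0.
Exactly 3: Marwick — 1 club.

1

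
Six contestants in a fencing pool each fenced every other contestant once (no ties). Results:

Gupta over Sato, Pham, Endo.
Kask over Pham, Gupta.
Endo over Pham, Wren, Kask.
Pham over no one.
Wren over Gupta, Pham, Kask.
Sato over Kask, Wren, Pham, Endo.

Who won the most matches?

Win totals: Gupta 3, Endo 3, Pham 0, Kask 2, Wren 3, Sato 4.
Sato leads with 4 wins (next highest: 3).

Sato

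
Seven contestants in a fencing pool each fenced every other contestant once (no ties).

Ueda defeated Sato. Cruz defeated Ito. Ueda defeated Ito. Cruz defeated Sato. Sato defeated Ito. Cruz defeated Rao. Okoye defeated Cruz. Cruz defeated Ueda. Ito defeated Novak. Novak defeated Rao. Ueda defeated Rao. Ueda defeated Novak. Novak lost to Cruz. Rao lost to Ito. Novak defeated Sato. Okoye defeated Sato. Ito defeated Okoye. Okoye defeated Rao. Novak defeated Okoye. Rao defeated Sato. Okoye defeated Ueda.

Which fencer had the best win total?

Cruz

Win totals: Novak 3, Cruz 5, Ito 3, Okoye 4, Sato 1, Ueda 4, Rao 1.
Cruz leads with 5 wins (next highest: 4).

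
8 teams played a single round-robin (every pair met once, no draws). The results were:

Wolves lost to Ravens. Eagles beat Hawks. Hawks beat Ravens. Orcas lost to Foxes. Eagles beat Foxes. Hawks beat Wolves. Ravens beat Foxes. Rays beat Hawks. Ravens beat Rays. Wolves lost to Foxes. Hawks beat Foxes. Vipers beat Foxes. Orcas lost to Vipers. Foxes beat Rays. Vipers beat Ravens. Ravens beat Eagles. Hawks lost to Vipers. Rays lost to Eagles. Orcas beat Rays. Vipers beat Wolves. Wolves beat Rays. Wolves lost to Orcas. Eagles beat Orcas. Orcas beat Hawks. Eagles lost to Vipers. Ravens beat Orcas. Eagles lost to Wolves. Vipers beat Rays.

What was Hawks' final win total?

3

Hawks' results: beat Wolves, Ravens, Foxes; lost to Rays, Vipers, Eagles, Orcas.
That is 3 wins.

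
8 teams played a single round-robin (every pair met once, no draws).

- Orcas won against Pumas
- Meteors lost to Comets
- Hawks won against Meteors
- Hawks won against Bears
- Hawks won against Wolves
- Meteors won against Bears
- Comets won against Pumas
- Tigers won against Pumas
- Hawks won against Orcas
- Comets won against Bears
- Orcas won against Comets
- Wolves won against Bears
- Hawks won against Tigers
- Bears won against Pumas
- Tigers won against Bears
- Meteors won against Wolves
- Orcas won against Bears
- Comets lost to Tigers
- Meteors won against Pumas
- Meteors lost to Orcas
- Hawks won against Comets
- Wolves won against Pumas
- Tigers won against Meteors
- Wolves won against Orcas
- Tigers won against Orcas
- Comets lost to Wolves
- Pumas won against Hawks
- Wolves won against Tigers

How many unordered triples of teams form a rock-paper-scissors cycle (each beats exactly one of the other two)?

9

Win totals: Hawks 6, Wolves 5, Meteors 3, Bears 1, Pumas 1, Comets 3, Orcas 4, Tigers 5.
A team with w wins dominates both others in C(w,2) triples; summing gives 15 + 10 + 3 + 0 + 0 + 3 + 6 + 10 = 47 transitive triples.
Total triples C(8,3) = 56, so cyclic triples = 56 − 47 = 9.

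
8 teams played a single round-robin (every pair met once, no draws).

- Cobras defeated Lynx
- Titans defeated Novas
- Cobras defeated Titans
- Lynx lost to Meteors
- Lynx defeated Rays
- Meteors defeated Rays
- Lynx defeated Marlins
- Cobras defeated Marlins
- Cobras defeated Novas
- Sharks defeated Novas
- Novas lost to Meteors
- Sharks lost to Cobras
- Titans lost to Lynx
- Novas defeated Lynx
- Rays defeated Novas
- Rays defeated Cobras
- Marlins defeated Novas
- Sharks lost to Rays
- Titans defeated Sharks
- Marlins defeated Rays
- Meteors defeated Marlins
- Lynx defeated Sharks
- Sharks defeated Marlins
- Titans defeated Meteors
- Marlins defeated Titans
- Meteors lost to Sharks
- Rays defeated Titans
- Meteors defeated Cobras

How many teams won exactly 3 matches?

Win totals: Meteors 5, Cobras 5, Titans 3, Rays 4, Sharks 3, Marlins 3, Novas 1, Lynx 4.
Exactly 3: Titans, Sharks, Marlins — 3 teams.

3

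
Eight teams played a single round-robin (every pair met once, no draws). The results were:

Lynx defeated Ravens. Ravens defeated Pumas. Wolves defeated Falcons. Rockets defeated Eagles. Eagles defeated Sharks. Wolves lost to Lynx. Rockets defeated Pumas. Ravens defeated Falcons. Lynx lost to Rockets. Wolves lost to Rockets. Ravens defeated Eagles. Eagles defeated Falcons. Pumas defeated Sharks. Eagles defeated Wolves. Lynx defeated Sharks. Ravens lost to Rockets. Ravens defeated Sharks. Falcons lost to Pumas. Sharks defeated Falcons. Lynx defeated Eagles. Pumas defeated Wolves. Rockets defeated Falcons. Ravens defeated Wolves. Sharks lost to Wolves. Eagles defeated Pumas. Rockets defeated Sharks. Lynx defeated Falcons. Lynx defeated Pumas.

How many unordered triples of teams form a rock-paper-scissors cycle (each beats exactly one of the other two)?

0

Win totals: Eagles 4, Lynx 6, Ravens 5, Sharks 1, Pumas 3, Rockets 7, Falcons 0, Wolves 2.
A team with w wins dominates both others in C(w,2) triples; summing gives 6 + 15 + 10 + 0 + 3 + 21 + 0 + 1 = 56 transitive triples.
Total triples C(8,3) = 56, so cyclic triples = 56 − 56 = 0.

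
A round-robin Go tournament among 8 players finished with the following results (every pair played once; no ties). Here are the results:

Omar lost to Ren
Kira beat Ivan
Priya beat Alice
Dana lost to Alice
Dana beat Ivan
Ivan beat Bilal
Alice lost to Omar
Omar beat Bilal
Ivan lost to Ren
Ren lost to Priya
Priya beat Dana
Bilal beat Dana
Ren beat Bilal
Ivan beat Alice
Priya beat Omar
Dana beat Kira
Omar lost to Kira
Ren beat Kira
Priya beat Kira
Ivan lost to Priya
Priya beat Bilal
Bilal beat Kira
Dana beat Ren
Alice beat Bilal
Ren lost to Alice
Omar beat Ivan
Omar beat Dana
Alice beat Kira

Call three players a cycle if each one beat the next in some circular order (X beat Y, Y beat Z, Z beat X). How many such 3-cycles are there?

11

Win totals: Dana 3, Priya 7, Ren 4, Alice 4, Bilal 2, Omar 4, Kira 2, Ivan 2.
A player with w wins dominates both others in C(w,2) triples; summing gives 3 + 21 + 6 + 6 + 1 + 6 + 1 + 1 = 45 transitive triples.
Total triples C(8,3) = 56, so cyclic triples = 56 − 45 = 11.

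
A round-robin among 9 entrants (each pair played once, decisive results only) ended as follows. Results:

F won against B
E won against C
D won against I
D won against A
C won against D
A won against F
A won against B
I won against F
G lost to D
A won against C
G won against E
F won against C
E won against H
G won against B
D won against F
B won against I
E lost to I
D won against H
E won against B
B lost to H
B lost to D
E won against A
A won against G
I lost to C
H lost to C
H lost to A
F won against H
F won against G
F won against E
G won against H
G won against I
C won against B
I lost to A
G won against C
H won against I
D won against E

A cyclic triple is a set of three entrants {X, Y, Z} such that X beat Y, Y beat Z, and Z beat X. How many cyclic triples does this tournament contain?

Win totals: A 6, B 1, C 4, D 7, E 4, F 5, G 5, H 2, I 2.
An entrant with w wins dominates both others in C(w,2) triples; summing gives 15 + 0 + 6 + 21 + 6 + 10 + 10 + 1 + 1 = 70 transitive triples.
Total triples C(9,3) = 84, so cyclic triples = 84 − 70 = 14.

14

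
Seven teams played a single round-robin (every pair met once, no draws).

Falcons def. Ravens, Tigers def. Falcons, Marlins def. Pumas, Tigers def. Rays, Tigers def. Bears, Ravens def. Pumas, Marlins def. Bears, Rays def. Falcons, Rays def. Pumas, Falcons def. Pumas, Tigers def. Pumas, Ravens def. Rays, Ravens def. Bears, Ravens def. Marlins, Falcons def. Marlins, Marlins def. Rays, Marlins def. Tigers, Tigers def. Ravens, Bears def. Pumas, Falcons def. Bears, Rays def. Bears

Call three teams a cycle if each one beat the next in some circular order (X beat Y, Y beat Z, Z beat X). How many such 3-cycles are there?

4

Win totals: Tigers 5, Ravens 4, Falcons 4, Rays 3, Marlins 4, Pumas 0, Bears 1.
A team with w wins dominates both others in C(w,2) triples; summing gives 10 + 6 + 6 + 3 + 6 + 0 + 0 = 31 transitive triples.
Total triples C(7,3) = 35, so cyclic triples = 35 − 31 = 4.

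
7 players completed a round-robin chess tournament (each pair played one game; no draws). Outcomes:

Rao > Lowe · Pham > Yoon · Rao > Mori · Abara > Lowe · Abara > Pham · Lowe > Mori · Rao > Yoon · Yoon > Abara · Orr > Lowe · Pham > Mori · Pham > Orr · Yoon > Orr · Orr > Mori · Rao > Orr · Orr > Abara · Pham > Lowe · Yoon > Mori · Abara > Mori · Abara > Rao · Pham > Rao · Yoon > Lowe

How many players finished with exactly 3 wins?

Win totals: Pham 5, Abara 4, Yoon 4, Lowe 1, Rao 4, Mori 0, Orr 3.
Exactly 3: Orr — 1 player.

1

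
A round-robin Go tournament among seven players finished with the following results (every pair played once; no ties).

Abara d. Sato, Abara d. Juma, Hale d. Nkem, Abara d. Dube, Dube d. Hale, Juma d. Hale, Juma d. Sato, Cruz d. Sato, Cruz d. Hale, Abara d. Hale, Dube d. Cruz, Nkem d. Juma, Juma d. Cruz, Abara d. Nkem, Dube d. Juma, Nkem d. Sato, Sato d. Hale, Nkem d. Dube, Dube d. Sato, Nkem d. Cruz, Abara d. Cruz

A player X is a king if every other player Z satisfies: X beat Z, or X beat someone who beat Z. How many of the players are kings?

1

Dube cannot reach Abara in two steps.
Abara reaches everyone (king).
Sato cannot reach Dube, Abara, Cruz, Juma in two steps.
Cruz cannot reach Dube, Abara, Juma in two steps.
Juma cannot reach Dube, Abara in two steps.
Hale cannot reach Abara in two steps.
Nkem cannot reach Abara in two steps.
Kings: Abara — 1.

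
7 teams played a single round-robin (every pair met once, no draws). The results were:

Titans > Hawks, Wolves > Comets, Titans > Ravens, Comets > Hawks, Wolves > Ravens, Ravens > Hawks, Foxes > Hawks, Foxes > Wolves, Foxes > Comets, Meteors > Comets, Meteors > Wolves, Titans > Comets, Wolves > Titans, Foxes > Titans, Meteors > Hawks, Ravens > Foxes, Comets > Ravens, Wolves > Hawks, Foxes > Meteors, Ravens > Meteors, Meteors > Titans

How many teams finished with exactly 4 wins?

Win totals: Foxes 5, Titans 3, Comets 2, Ravens 3, Hawks 0, Meteors 4, Wolves 4.
Exactly 4: Meteors, Wolves — 2 teams.

2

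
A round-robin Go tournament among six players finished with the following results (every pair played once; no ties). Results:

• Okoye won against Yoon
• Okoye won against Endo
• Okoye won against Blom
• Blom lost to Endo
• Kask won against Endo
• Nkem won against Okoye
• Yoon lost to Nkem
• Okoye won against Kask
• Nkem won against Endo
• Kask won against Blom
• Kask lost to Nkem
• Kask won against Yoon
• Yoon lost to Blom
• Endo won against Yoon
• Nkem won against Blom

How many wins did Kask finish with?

3

Kask's results: beat Blom, Yoon, Endo; lost to Okoye, Nkem.
That is 3 wins.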